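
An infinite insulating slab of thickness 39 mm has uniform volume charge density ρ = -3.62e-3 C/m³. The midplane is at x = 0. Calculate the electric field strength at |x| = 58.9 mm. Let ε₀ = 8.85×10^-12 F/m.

E = 7.98e6 N/C

The point |x| = 58.9 mm lies outside the slab (half-thickness 0.0195 m). A symmetric pillbox spanning the full slab encloses Q_enc = ρ·d·A.
Flux = 2EA ⇒ E = |ρ|d/(2ε₀), independent of distance outside.
E = (3.62×10^-3)(0.039)/(2·8.85×10^-12) = 7.98×10^6 N/C.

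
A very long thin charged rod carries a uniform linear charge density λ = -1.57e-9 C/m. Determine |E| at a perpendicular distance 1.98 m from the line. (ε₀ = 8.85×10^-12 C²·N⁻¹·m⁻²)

By cylindrical symmetry E is radial; use a coaxial Gaussian cylinder of radius 1.98 m and length L.
Q_enc = λL, so λ_enc = -1.57e-9 C/m.
Applying ∮E·dA = Q_enc/ε₀ with the end caps contributing no flux:
E = |λ_enc|/(2πε₀r) = (1.57e-9)/(2π·8.85×10^-12·1.98) = 14.3 N/C.

E = 14.3 V/m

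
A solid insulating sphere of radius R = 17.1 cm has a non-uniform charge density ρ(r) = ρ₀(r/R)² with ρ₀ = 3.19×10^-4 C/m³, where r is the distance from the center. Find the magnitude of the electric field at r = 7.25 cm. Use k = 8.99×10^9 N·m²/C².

Use a concentric Gaussian sphere at r = 7.25 cm (r < R).
Q_enc = ∫₀^r ρ(r')·4πr'² dr' = (4πρ₀/R²) ∫₀^r r'^4 dr' = 4πρ₀ r^5/(5·R²) = 5.492×10^-8 C.
By Gauss's law, ∮E·dA = E·4πr² = Q_enc/ε₀.
E = k|Q_enc|/r² = (8.99×10^9)(5.492×10^-8)/(0.0725)² = 9.39×10^4 N/C.

9.39e4 N/C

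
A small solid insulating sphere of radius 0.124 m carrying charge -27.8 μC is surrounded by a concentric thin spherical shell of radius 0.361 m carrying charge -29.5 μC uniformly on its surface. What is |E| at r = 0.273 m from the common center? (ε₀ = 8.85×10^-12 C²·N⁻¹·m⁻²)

E ≈ 3.35×10^6 N/C

Symmetry ⇒ E = E(r) r̂. Gaussian sphere of radius r = 0.273 m (between the bodies, 0.124 m < r < 0.361 m).
Only the inner charge is enclosed; the outer shell contributes nothing inside itself. Q_enc = -27.8 μC = -2.78×10^-5 C.
Gauss's law: E·4πr² = Q_enc/ε₀.
E = |Q_enc|/(4πε₀r²) = (2.78×10^-5)/(4π·8.85×10^-12·(0.273)²) = 3.35×10^6 N/C.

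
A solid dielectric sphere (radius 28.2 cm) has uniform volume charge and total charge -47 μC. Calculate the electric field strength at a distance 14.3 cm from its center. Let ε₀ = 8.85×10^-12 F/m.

Symmetry ⇒ E = E(r) r̂. Gaussian sphere of radius r = 14.3 cm (r < R).
For a uniform sphere the enclosed fraction is (r/R)³, so Q_enc = (-47 μC)(0.143/0.282)³ = -6.129×10^-6 C.
By Gauss's law, ∮E·dA = E·4πr² = Q_enc/ε₀.
E = |Q_enc|/(4πε₀r²) = (6.129×10^-6)/(4π·8.85×10^-12·(0.143)²) = 2.69e6 N/C.

|E| = 2.69e6 N/C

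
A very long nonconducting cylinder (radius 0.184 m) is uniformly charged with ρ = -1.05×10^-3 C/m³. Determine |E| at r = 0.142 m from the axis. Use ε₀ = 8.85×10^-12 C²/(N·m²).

8.42×10^6 N/C

By cylindrical symmetry E is radial; use a coaxial Gaussian cylinder of radius 0.142 m and length L (r < R).
Enclosed charge per unit length: λ_enc = ρ·πr² = (-1.05e-3)π(0.142)² = -6.651×10^-5 C/m.
By Gauss's law (flux through the curved wall only), E·2πrL = λ_enc L/ε₀.
E = |λ_enc|/(2πε₀r) = (6.651×10^-5)/(2π·8.85×10^-12·0.142) = 8.42×10^6 N/C.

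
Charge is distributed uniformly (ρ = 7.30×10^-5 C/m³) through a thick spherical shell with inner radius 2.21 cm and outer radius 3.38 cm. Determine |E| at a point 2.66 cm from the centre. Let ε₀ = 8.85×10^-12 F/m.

E ≈ 3.12e4 N/C

Take a concentric spherical Gaussian surface of radius r = 2.66 cm (within the shell material, 2.21 cm < r < 3.38 cm).
Only the shell between 2.21 cm and r is enclosed: Q_enc = ρ·(4π/3)(r³ − a³) = (7.30×10^-5)·(4π/3)·((0.0266)³ − (0.0221)³) = 2.455×10^-9 C.
Gauss's law: E·4πr² = Q_enc/ε₀.
E = |Q_enc|/(4πε₀r²) = (2.455×10^-9)/(4π·8.85×10^-12·(0.0266)²) = 3.12×10^4 N/C.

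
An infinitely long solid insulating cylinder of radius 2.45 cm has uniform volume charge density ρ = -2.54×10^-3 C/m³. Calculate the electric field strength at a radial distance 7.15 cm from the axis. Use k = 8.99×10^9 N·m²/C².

Coaxial Gaussian cylinder, radius r = 7.15 cm, length L (r > 2.45 cm, full cross-section enclosed).
λ_enc = ρ·πR² = (-2.54×10^-3)π(0.0245)² = -4.79e-6 C/m.
Gauss's law: E·2πrL = λ_enc L/ε₀.
E = 2k|λ_enc|/r = 2(8.99×10^9)(4.79e-6)/(0.0715) = 1.20×10^6 N/C.

|E| = 1.20×10^6 N/C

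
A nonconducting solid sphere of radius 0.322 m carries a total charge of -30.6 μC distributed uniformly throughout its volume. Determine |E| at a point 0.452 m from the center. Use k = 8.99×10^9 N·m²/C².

Take a concentric spherical Gaussian surface of radius r = 0.452 m (r > R, so the entire charge is enclosed).
Q_enc = -30.6 μC = -3.06e-5 C.
Gauss's law: E·4πr² = Q_enc/ε₀.
E = k|Q_enc|/r² = (8.99×10^9)(3.06×10^-5)/(0.452)² = 1.35×10^6 N/C.

|E| = 1.35×10^6 V/m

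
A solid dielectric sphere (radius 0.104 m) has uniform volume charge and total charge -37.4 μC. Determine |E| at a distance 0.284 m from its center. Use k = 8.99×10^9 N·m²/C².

E ≈ 4.17×10^6 N/C

Use a concentric Gaussian sphere at r = 0.284 m (r > R, so the entire charge is enclosed).
Q_enc = -37.4 μC = -3.74×10^-5 C.
By Gauss's law, ∮E·dA = E·4πr² = Q_enc/ε₀.
E = k|Q_enc|/r² = (8.99×10^9)(3.74×10^-5)/(0.284)² = 4.17×10^6 N/C.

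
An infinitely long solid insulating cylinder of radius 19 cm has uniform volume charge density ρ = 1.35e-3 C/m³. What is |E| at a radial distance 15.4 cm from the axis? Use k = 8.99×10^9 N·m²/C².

Choose a coaxial cylinder of radius r = 15.4 cm (arbitrary length L) as the Gaussian surface (r < R).
Charge inside radius r per length L is ρ·πr²·L, so λ_enc = ρπr² = 1.006e-4 C/m.
By Gauss's law (flux through the curved wall only), E·2πrL = λ_enc L/ε₀.
E = 2k|λ_enc|/r = 2(8.99×10^9)(1.006×10^-4)/(0.154) = 1.17×10^7 N/C.

E ≈ 1.17×10^7 N/C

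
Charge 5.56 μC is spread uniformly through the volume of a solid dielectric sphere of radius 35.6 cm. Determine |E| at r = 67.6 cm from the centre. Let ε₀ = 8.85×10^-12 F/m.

Use a concentric Gaussian sphere at r = 67.6 cm (r > R, so the entire charge is enclosed).
Q_enc = 5.56 μC = 5.56e-6 C.
Gauss's law: E·4πr² = Q_enc/ε₀.
E = |Q_enc|/(4πε₀r²) = (5.56×10^-6)/(4π·8.85×10^-12·(0.676)²) = 1.09e5 N/C.

E ≈ 1.09×10^5 V/m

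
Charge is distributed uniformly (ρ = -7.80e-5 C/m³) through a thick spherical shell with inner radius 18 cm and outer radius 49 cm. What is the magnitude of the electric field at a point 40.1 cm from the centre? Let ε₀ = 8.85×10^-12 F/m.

1.07×10^6 V/m

Take a concentric spherical Gaussian surface of radius r = 40.1 cm (within the shell material, 18 cm < r < 49 cm).
Only the shell between 18 cm and r is enclosed: Q_enc = ρ·(4π/3)(r³ − a³) = (-7.80e-5)·(4π/3)·((0.401)³ − (0.18)³) = -1.916×10^-5 C.
Since E is radial and uniform over the Gaussian sphere, Φ = E·4πr² = Q_enc/ε₀.
E = |Q_enc|/(4πε₀r²) = (1.916e-5)/(4π·8.85×10^-12·(0.401)²) = 1.07e6 N/C.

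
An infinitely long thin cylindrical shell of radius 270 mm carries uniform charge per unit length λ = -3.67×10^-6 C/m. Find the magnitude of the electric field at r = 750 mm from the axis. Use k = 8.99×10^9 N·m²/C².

8.80×10^4 V/m

By cylindrical symmetry E is radial; use a coaxial Gaussian cylinder of radius 750 mm and length L (r > 270 mm).
The full line charge is enclosed: λ_enc = -3.67e-6 C/m.
By Gauss's law (flux through the curved wall only), E·2πrL = λ_enc L/ε₀.
E = 2k|λ_enc|/r = 2(8.99×10^9)(3.67×10^-6)/(0.75) = 8.80×10^4 N/C.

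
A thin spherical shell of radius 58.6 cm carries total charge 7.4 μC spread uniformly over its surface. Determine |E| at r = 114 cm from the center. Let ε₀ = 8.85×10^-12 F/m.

E ≈ 5.12×10^4 N/C

By spherical symmetry E is radial; choose a Gaussian sphere of radius r = 114 cm (r > 58.6 cm).
The entire shell is enclosed: Q_enc = 7.40×10^-6 C.
Gauss's law: E·4πr² = Q_enc/ε₀.
E = |Q_enc|/(4πε₀r²) = (7.40×10^-6)/(4π·8.85×10^-12·(1.14)²) = 5.12×10^4 N/C.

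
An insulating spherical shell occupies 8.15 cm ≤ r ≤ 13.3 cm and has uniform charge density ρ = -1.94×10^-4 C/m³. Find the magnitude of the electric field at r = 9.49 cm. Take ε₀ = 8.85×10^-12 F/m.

E = 2.54×10^5 V/m

By spherical symmetry E is radial; choose a Gaussian sphere of radius r = 9.49 cm (within the shell material, 8.15 cm < r < 13.3 cm).
Only the shell between 8.15 cm and r is enclosed: Q_enc = ρ·(4π/3)(r³ − a³) = (-1.94e-4)·(4π/3)·((0.0949)³ − (0.0815)³) = -2.546×10^-7 C.
By Gauss's law, ∮E·dA = E·4πr² = Q_enc/ε₀.
E = |Q_enc|/(4πε₀r²) = (2.546e-7)/(4π·8.85×10^-12·(0.0949)²) = 2.54×10^5 N/C.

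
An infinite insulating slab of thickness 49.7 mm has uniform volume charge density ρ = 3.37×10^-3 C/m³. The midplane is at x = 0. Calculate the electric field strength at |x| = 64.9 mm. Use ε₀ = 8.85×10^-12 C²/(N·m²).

E = 9.46×10^6 V/m

The point |x| = 64.9 mm lies outside the slab (half-thickness 0.02485 m). A symmetric pillbox spanning the full slab encloses Q_enc = ρ·d·A.
Flux = 2EA ⇒ E = |ρ|d/(2ε₀), independent of distance outside.
E = (3.37×10^-3)(0.0497)/(2·8.85×10^-12) = 9.46×10^6 N/C.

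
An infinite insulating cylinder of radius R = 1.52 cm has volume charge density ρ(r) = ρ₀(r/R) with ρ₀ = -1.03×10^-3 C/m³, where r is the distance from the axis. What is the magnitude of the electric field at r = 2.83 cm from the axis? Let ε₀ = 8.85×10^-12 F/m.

Take a coaxial cylindrical Gaussian surface of radius r = 2.83 cm and length L (r > R, full charge per length enclosed).
λ_enc = 2π ∫₀^R ρ₀(r'/R)^1 r' dr' = 2πρ₀R²/3 = -4.984×10^-7 C/m.
Applying ∮E·dA = Q_enc/ε₀ with the end caps contributing no flux:
E = |λ_enc|/(2πε₀r) = (4.984×10^-7)/(2π·8.85×10^-12·0.0283) = 3.17×10^5 N/C.

3.17e5 N/C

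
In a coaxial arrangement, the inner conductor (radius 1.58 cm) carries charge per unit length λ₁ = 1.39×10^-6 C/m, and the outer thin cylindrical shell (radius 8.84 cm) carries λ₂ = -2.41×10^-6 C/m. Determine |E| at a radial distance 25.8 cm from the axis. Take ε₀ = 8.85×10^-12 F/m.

7.11e4 V/m

Coaxial Gaussian cylinder, radius r = 25.8 cm, length L (r > 8.84 cm, enclosing both).
λ_enc = λ₁ + λ₂ = (1.39×10^-6) + (-2.41e-6) = -1.02×10^-6 C/m.
By Gauss's law (flux through the curved wall only), E·2πrL = λ_enc L/ε₀.
E = |λ_enc|/(2πε₀r) = (1.02×10^-6)/(2π·8.85×10^-12·0.258) = 7.11×10^4 N/C.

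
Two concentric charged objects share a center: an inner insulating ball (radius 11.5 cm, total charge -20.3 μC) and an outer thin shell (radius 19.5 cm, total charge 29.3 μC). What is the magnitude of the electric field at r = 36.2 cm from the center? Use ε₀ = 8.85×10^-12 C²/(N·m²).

Use a concentric Gaussian sphere at r = 36.2 cm (r > 19.5 cm, enclosing both).
Q_enc = (-20.3 μC) + (29.3 μC) = 9.00×10^-6 C.
Applying ∮E·dA = Q_enc/ε₀ with Φ = E(4πr²):
E = |Q_enc|/(4πε₀r²) = (9.00e-6)/(4π·8.85×10^-12·(0.362)²) = 6.18e5 N/C.

|E| = 6.18e5 N/C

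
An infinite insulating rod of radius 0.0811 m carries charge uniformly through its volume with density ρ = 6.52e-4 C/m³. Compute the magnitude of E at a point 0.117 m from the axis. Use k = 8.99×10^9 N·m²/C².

2.07×10^6 V/m

By cylindrical symmetry E is radial; use a coaxial Gaussian cylinder of radius 0.117 m and length L (r > 0.0811 m, full cross-section enclosed).
λ_enc = ρ·πR² = (6.52×10^-4)π(0.0811)² = 1.347×10^-5 C/m.
Applying ∮E·dA = Q_enc/ε₀ with the end caps contributing no flux:
E = 2k|λ_enc|/r = 2(8.99×10^9)(1.347e-5)/(0.117) = 2.07×10^6 N/C.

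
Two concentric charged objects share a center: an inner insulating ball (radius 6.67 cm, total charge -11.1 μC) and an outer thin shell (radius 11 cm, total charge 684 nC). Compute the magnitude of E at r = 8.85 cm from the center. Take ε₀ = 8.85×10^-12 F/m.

E = 1.27×10^7 N/C

Symmetry ⇒ E = E(r) r̂. Gaussian sphere of radius r = 8.85 cm (between the bodies, 6.67 cm < r < 11 cm).
Only the inner charge is enclosed; the outer shell contributes nothing inside itself. Q_enc = -11.1 μC = -1.11e-5 C.
Applying ∮E·dA = Q_enc/ε₀ with Φ = E(4πr²):
E = |Q_enc|/(4πε₀r²) = (1.11×10^-5)/(4π·8.85×10^-12·(0.0885)²) = 1.27×10^7 N/C.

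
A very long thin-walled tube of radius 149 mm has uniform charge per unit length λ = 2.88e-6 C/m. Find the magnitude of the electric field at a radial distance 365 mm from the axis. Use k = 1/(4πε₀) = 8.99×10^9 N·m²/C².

Coaxial Gaussian cylinder, radius r = 365 mm, length L (r > 149 mm).
The full line charge is enclosed: λ_enc = 2.88×10^-6 C/m.
Applying ∮E·dA = Q_enc/ε₀ with the end caps contributing no flux:
E = 2k|λ_enc|/r = 2(8.99×10^9)(2.88e-6)/(0.365) = 1.42×10^5 N/C.

E ≈ 1.42×10^5 V/m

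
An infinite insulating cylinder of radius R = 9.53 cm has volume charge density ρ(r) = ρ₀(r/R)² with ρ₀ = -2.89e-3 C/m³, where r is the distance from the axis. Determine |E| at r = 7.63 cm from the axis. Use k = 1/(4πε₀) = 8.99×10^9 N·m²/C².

By cylindrical symmetry E is radial; use a coaxial Gaussian cylinder of radius 7.63 cm and length L (r < R).
Integrating ρ over the cross-section to radius r: λ_enc = (2πρ₀/R²) ∫₀^r r'^3 dr' = 2πρ₀ r^4/(4·R²) = -1.694×10^-5 C/m.
Applying ∮E·dA = Q_enc/ε₀ with the end caps contributing no flux:
E = 2k|λ_enc|/r = 2(8.99×10^9)(1.694×10^-5)/(0.0763) = 3.99×10^6 N/C.

|E| = 3.99e6 V/m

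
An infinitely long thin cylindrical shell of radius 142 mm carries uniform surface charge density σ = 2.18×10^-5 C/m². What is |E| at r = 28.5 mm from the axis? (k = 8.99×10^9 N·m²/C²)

E = 0

Coaxial Gaussian cylinder, radius r = 28.5 mm, length L (r < 142 mm, inside the shell).
All the surface charge lies outside this cylinder: Q_enc = 0, hence E = 0.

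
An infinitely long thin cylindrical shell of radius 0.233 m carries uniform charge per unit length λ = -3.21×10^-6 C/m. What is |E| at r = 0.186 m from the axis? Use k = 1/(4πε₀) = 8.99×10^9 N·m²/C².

E = 0

Coaxial Gaussian cylinder, radius r = 0.186 m, length L (r < 0.233 m, inside the shell).
All the surface charge lies outside this cylinder: Q_enc = 0, hence E = 0.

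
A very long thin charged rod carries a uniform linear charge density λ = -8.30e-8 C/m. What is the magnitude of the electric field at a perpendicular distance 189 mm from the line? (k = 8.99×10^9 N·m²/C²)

By cylindrical symmetry E is radial; use a coaxial Gaussian cylinder of radius 189 mm and length L.
Q_enc = λL, so λ_enc = -8.30×10^-8 C/m.
Applying ∮E·dA = Q_enc/ε₀ with the end caps contributing no flux:
E = 2k|λ_enc|/r = 2(8.99×10^9)(8.30×10^-8)/(0.189) = 7.90×10^3 N/C.

E ≈ 7.90×10^3 V/m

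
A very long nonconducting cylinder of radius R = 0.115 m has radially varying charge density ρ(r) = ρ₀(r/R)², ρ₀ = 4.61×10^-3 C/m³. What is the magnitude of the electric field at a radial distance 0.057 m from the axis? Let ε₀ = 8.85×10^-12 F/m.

Coaxial Gaussian cylinder, radius r = 0.057 m, length L (r < R).
Integrating ρ over the cross-section to radius r: λ_enc = (2πρ₀/R²) ∫₀^r r'^3 dr' = 2πρ₀ r^4/(4·R²) = 5.78e-6 C/m.
Since E is radial and uniform over the curved surface, Φ = E·2πrL = Q_enc/ε₀ = λ_enc L/ε₀.
E = |λ_enc|/(2πε₀r) = (5.78e-6)/(2π·8.85×10^-12·0.057) = 1.82×10^6 N/C.

1.82e6 N/C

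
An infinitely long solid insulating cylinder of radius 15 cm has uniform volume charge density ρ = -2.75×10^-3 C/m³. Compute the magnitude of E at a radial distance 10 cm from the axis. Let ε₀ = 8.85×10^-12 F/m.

By cylindrical symmetry E is radial; use a coaxial Gaussian cylinder of radius 10 cm and length L (r < R).
Enclosed charge per unit length: λ_enc = ρ·πr² = (-2.75×10^-3)π(0.1)² = -8.639×10^-5 C/m.
Since E is radial and uniform over the curved surface, Φ = E·2πrL = Q_enc/ε₀ = λ_enc L/ε₀.
E = |λ_enc|/(2πε₀r) = (8.639e-5)/(2π·8.85×10^-12·0.1) = 1.55e7 N/C.

|E| = 1.55×10^7 V/m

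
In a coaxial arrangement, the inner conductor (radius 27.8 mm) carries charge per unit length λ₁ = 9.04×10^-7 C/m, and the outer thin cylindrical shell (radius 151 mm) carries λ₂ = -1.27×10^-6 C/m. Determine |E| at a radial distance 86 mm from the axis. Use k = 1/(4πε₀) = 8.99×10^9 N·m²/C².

Take a coaxial cylindrical Gaussian surface of radius r = 86 mm and length L (between the conductors, 27.8 mm < r < 151 mm).
The shell at 151 mm lies outside the Gaussian surface, so λ_enc = λ₁ = 9.04e-7 C/m.
Since E is radial and uniform over the curved surface, Φ = E·2πrL = Q_enc/ε₀ = λ_enc L/ε₀.
E = 2k|λ_enc|/r = 2(8.99×10^9)(9.04×10^-7)/(0.086) = 1.89×10^5 N/C.

|E| ≈ 1.89×10^5 V/m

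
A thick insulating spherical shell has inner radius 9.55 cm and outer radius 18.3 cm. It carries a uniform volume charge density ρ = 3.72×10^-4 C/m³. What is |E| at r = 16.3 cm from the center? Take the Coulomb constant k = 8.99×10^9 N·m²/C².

Use a concentric Gaussian sphere at r = 16.3 cm (within the shell material, 9.55 cm < r < 18.3 cm).
Only the shell between 9.55 cm and r is enclosed: Q_enc = ρ·(4π/3)(r³ − a³) = (3.72×10^-4)·(4π/3)·((0.163)³ − (0.0955)³) = 5.391×10^-6 C.
Applying ∮E·dA = Q_enc/ε₀ with Φ = E(4πr²):
E = k|Q_enc|/r² = (8.99×10^9)(5.391×10^-6)/(0.163)² = 1.82×10^6 N/C.

E ≈ 1.82×10^6 N/C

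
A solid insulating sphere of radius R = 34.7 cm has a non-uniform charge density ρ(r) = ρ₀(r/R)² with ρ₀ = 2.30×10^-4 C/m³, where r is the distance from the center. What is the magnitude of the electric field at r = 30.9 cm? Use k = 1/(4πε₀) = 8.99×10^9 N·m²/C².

Symmetry ⇒ E = E(r) r̂. Gaussian sphere of radius r = 30.9 cm (r < R).
Q_enc = ∫₀^r ρ(r')·4πr'² dr' = (4πρ₀/R²) ∫₀^r r'^4 dr' = 4πρ₀ r^5/(5·R²) = 1.352×10^-5 C.
By Gauss's law, ∮E·dA = E·4πr² = Q_enc/ε₀.
E = k|Q_enc|/r² = (8.99×10^9)(1.352×10^-5)/(0.309)² = 1.27e6 N/C.

E = 1.27e6 N/C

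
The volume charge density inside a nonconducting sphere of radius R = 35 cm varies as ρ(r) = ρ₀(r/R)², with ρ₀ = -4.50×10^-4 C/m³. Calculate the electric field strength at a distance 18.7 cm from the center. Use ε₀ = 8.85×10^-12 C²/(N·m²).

Take a concentric spherical Gaussian surface of radius r = 18.7 cm (r < R).
Integrate the density: Q_enc = 4π ∫₀^r ρ₀(r'/R)^2 r'² dr' = 4πρ₀ r^5/(5·R²) = -2.111×10^-6 C.
Since E is radial and uniform over the Gaussian sphere, Φ = E·4πr² = Q_enc/ε₀.
E = |Q_enc|/(4πε₀r²) = (2.111×10^-6)/(4π·8.85×10^-12·(0.187)²) = 5.43×10^5 N/C.

|E| ≈ 5.43e5 N/C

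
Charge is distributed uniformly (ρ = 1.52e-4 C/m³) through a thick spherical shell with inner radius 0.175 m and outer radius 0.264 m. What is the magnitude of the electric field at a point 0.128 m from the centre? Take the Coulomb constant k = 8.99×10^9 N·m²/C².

|E| = 0 N/C

By spherical symmetry E is radial; choose a Gaussian sphere of radius r = 0.128 m (r < 0.175 m, inside the empty cavity).
No charge is enclosed, so by Gauss's law E·4πr² = 0 ⇒ E = 0.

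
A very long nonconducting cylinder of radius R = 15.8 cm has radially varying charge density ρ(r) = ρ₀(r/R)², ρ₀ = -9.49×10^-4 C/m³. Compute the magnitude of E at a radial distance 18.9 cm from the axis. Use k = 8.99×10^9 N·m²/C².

Take a coaxial cylindrical Gaussian surface of radius r = 18.9 cm and length L (r > R, full charge per length enclosed).
λ_enc = 2π ∫₀^R ρ₀(r'/R)^2 r' dr' = 2πρ₀R²/4 = -3.721e-5 C/m.
Since E is radial and uniform over the curved surface, Φ = E·2πrL = Q_enc/ε₀ = λ_enc L/ε₀.
E = 2k|λ_enc|/r = 2(8.99×10^9)(3.721e-5)/(0.189) = 3.54×10^6 N/C.

3.54e6 N/C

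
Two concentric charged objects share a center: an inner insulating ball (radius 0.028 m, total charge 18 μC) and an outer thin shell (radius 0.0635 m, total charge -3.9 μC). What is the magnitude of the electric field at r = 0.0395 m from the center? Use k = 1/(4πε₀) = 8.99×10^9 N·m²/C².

Use a concentric Gaussian sphere at r = 0.0395 m (between the bodies, 0.028 m < r < 0.0635 m).
The shell at 0.0635 m lies outside the Gaussian surface, so Q_enc = 18 μC = 1.80e-5 C.
Gauss's law: E·4πr² = Q_enc/ε₀.
E = k|Q_enc|/r² = (8.99×10^9)(1.80e-5)/(0.0395)² = 1.04×10^8 N/C.

E ≈ 1.04×10^8 N/C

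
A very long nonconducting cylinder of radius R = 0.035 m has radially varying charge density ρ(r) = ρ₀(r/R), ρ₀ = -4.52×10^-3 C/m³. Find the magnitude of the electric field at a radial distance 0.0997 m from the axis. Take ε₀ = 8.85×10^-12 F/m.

Take a coaxial cylindrical Gaussian surface of radius r = 0.0997 m and length L (r > R, full charge per length enclosed).
λ_enc = 2π ∫₀^R ρ₀(r'/R)^1 r' dr' = 2πρ₀R²/3 = -1.16e-5 C/m.
By Gauss's law (flux through the curved wall only), E·2πrL = λ_enc L/ε₀.
E = |λ_enc|/(2πε₀r) = (1.16×10^-5)/(2π·8.85×10^-12·0.0997) = 2.09×10^6 N/C.

E = 2.09×10^6 N/C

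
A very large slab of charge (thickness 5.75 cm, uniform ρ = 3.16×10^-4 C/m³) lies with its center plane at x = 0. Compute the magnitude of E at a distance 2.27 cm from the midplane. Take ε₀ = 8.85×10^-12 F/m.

By symmetry E is perpendicular to the slab. A Gaussian pillbox from −2.27 cm to +2.27 cm (face area A) lies entirely within the slab.
Q_enc = ρ·(2x)·A and flux = 2EA, so 2EA = 2ρxA/ε₀ ⇒ E = |ρ|x/ε₀.
E = (3.16e-4)(0.0227)/(8.85×10^-12) = 8.11e5 N/C.

8.11×10^5 V/m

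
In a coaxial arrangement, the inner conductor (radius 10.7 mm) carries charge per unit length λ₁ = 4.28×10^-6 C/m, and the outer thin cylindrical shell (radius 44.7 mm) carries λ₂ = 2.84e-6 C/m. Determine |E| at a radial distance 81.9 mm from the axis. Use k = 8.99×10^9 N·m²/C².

By cylindrical symmetry E is radial; use a coaxial Gaussian cylinder of radius 81.9 mm and length L (r > 44.7 mm, enclosing both).
λ_enc = λ₁ + λ₂ = (4.28×10^-6) + (2.84e-6) = 7.12×10^-6 C/m.
Since E is radial and uniform over the curved surface, Φ = E·2πrL = Q_enc/ε₀ = λ_enc L/ε₀.
E = 2k|λ_enc|/r = 2(8.99×10^9)(7.12e-6)/(0.0819) = 1.56e6 N/C.

|E| = 1.56×10^6 N/C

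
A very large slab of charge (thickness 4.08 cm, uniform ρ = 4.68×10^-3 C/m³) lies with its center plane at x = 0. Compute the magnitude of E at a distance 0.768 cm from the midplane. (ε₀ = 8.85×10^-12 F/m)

By symmetry E is perpendicular to the slab. A Gaussian pillbox from −0.768 cm to +0.768 cm (face area A) lies entirely within the slab.
Q_enc = ρ·(2x)·A and flux = 2EA, so 2EA = 2ρxA/ε₀ ⇒ E = |ρ|x/ε₀.
E = (4.68e-3)(0.00768)/(8.85×10^-12) = 4.06×10^6 N/C.

E ≈ 4.06×10^6 V/m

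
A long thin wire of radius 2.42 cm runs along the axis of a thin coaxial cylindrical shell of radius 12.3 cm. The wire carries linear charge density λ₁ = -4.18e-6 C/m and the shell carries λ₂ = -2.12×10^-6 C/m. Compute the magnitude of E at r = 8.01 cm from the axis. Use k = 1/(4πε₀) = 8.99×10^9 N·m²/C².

Take a coaxial cylindrical Gaussian surface of radius r = 8.01 cm and length L (between the conductors, 2.42 cm < r < 12.3 cm).
Only the inner wire is enclosed; the outer shell contributes nothing inside itself. λ_enc = λ₁ = -4.18×10^-6 C/m.
Applying ∮E·dA = Q_enc/ε₀ with the end caps contributing no flux:
E = 2k|λ_enc|/r = 2(8.99×10^9)(4.18×10^-6)/(0.0801) = 9.38×10^5 N/C.

9.38e5 N/C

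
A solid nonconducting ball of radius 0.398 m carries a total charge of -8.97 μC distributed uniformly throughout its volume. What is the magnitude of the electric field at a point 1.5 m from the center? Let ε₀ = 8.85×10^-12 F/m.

By spherical symmetry E is radial; choose a Gaussian sphere of radius r = 1.5 m (r > R, so the entire charge is enclosed).
Q_enc = -8.97 μC = -8.97×10^-6 C.
Since E is radial and uniform over the Gaussian sphere, Φ = E·4πr² = Q_enc/ε₀.
E = |Q_enc|/(4πε₀r²) = (8.97×10^-6)/(4π·8.85×10^-12·(1.5)²) = 3.58e4 N/C.

E ≈ 3.58×10^4 V/m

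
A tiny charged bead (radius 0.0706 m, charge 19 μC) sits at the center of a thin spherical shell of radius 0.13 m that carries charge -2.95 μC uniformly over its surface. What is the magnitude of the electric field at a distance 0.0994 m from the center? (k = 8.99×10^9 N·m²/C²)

By spherical symmetry E is radial; choose a Gaussian sphere of radius r = 0.0994 m (between the bodies, 0.0706 m < r < 0.13 m).
Only the inner charge is enclosed; the outer shell contributes nothing inside itself. Q_enc = 19 μC = 1.90×10^-5 C.
By Gauss's law, ∮E·dA = E·4πr² = Q_enc/ε₀.
E = k|Q_enc|/r² = (8.99×10^9)(1.90×10^-5)/(0.0994)² = 1.73×10^7 N/C.

E ≈ 1.73×10^7 N/C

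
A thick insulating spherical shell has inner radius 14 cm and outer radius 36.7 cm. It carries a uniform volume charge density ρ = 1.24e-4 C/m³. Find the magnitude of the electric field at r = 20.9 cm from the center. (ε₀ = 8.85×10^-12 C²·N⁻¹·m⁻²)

|E| ≈ 6.83×10^5 N/C

Use a concentric Gaussian sphere at r = 20.9 cm (within the shell material, 14 cm < r < 36.7 cm).
Only the shell between 14 cm and r is enclosed: Q_enc = ρ·(4π/3)(r³ − a³) = (1.24e-4)·(4π/3)·((0.209)³ − (0.14)³) = 3.317e-6 C.
Since E is radial and uniform over the Gaussian sphere, Φ = E·4πr² = Q_enc/ε₀.
E = |Q_enc|/(4πε₀r²) = (3.317×10^-6)/(4π·8.85×10^-12·(0.209)²) = 6.83×10^5 N/C.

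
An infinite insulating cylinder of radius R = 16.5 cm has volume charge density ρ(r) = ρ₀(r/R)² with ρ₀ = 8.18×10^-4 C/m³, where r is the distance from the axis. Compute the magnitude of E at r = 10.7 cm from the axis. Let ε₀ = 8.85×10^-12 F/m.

E ≈ 1.04×10^6 N/C

Choose a coaxial cylinder of radius r = 10.7 cm (arbitrary length L) as the Gaussian surface (r < R).
λ_enc = ∫₀^r ρ(r')·2πr' dr' = (2πρ₀/R²)·r^4/4 = 6.186×10^-6 C/m.
Gauss's law: E·2πrL = λ_enc L/ε₀.
E = |λ_enc|/(2πε₀r) = (6.186×10^-6)/(2π·8.85×10^-12·0.107) = 1.04×10^6 N/C.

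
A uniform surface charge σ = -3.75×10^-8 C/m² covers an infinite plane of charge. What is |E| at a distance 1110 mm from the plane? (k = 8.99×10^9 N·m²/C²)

Choose a cylindrical pillbox piercing the sheet, end faces (area A) parallel to it.
Flux Φ = 2EA and Q_enc = σA, so 2EA = σA/ε₀ ⇒ E = |σ|/(2ε₀), independent of distance.
E = 2πk|σ| = 2π(8.99×10^9)(3.75×10^-8) = 2.12e3 N/C.

E = 2.12×10^3 N/C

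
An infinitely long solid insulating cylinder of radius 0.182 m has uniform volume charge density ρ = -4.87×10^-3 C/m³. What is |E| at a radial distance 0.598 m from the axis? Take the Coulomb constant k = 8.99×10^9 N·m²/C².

1.52×10^7 V/m

Take a coaxial cylindrical Gaussian surface of radius r = 0.598 m and length L (r > 0.182 m, full cross-section enclosed).
λ_enc = ρ·πR² = (-4.87×10^-3)π(0.182)² = -5.068×10^-4 C/m.
Gauss's law: E·2πrL = λ_enc L/ε₀.
E = 2k|λ_enc|/r = 2(8.99×10^9)(5.068×10^-4)/(0.598) = 1.52e7 N/C.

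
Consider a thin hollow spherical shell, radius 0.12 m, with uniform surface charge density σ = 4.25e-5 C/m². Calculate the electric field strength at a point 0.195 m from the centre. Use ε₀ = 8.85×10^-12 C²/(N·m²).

Use a concentric Gaussian sphere at r = 0.195 m (r > 0.12 m).
The entire shell is enclosed: Q_enc = σ·4πR² = (4.25e-5)·4π·(0.12)² = 7.691×10^-6 C.
Since E is radial and uniform over the Gaussian sphere, Φ = E·4πr² = Q_enc/ε₀.
E = |Q_enc|/(4πε₀r²) = (7.691×10^-6)/(4π·8.85×10^-12·(0.195)²) = 1.82×10^6 N/C.

E = 1.82×10^6 V/m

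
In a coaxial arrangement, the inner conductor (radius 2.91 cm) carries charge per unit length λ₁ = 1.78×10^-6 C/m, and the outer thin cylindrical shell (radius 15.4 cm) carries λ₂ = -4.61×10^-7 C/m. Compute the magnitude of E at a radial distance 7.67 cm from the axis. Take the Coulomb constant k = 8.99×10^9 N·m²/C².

|E| = 4.17e5 N/C

Choose a coaxial cylinder of radius r = 7.67 cm (arbitrary length L) as the Gaussian surface (between the conductors, 2.91 cm < r < 15.4 cm).
Only the inner wire is enclosed; the outer shell contributes nothing inside itself. λ_enc = λ₁ = 1.78×10^-6 C/m.
Applying ∮E·dA = Q_enc/ε₀ with the end caps contributing no flux:
E = 2k|λ_enc|/r = 2(8.99×10^9)(1.78×10^-6)/(0.0767) = 4.17×10^5 N/C.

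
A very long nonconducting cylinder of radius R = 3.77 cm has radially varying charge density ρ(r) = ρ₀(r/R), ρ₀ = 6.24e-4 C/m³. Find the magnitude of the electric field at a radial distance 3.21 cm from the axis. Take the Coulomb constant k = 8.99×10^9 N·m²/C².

E = 6.42×10^5 N/C

Coaxial Gaussian cylinder, radius r = 3.21 cm, length L (r < R).
Integrating ρ over the cross-section to radius r: λ_enc = (2πρ₀/R) ∫₀^r r'^2 dr' = 2πρ₀ r^3/(3·R) = 1.147e-6 C/m.
Gauss's law: E·2πrL = λ_enc L/ε₀.
E = 2k|λ_enc|/r = 2(8.99×10^9)(1.147×10^-6)/(0.0321) = 6.42×10^5 N/C.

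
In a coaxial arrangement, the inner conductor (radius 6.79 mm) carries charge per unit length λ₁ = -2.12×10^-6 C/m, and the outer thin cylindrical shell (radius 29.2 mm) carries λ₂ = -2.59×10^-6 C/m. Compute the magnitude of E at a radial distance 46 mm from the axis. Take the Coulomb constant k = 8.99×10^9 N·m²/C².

E = 1.84×10^6 V/m

Choose a coaxial cylinder of radius r = 46 mm (arbitrary length L) as the Gaussian surface (r > 29.2 mm, enclosing both).
λ_enc = λ₁ + λ₂ = (-2.12×10^-6) + (-2.59e-6) = -4.71×10^-6 C/m.
Applying ∮E·dA = Q_enc/ε₀ with the end caps contributing no flux:
E = 2k|λ_enc|/r = 2(8.99×10^9)(4.71×10^-6)/(0.046) = 1.84×10^6 N/C.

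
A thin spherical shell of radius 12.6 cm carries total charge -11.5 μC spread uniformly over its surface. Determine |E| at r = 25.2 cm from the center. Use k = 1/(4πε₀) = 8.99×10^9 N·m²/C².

1.63×10^6 V/m

Use a concentric Gaussian sphere at r = 25.2 cm (r > 12.6 cm).
The entire shell is enclosed: Q_enc = -1.15×10^-5 C.
Applying ∮E·dA = Q_enc/ε₀ with Φ = E(4πr²):
E = k|Q_enc|/r² = (8.99×10^9)(1.15×10^-5)/(0.252)² = 1.63×10^6 N/C.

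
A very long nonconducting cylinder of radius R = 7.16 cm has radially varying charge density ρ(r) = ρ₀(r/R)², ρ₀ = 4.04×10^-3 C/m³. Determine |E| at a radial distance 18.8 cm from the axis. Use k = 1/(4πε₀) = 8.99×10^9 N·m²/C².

Choose a coaxial cylinder of radius r = 18.8 cm (arbitrary length L) as the Gaussian surface (r > R, full charge per length enclosed).
λ_enc = 2π ∫₀^R ρ₀(r'/R)^2 r' dr' = 2πρ₀R²/4 = 3.253×10^-5 C/m.
Gauss's law: E·2πrL = λ_enc L/ε₀.
E = 2k|λ_enc|/r = 2(8.99×10^9)(3.253×10^-5)/(0.188) = 3.11×10^6 N/C.

|E| = 3.11e6 N/C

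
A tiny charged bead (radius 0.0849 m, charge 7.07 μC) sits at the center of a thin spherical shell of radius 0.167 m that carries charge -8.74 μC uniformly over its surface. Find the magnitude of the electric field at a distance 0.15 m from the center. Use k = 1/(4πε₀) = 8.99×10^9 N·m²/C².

Use a concentric Gaussian sphere at r = 0.15 m (between the bodies, 0.0849 m < r < 0.167 m).
Only the inner charge is enclosed; the outer shell contributes nothing inside itself. Q_enc = 7.07 μC = 7.07×10^-6 C.
Since E is radial and uniform over the Gaussian sphere, Φ = E·4πr² = Q_enc/ε₀.
E = k|Q_enc|/r² = (8.99×10^9)(7.07×10^-6)/(0.15)² = 2.82×10^6 N/C.

E ≈ 2.82×10^6 N/C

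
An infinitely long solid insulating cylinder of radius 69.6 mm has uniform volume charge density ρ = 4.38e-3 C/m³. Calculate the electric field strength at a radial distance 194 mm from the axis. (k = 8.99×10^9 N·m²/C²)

Choose a coaxial cylinder of radius r = 194 mm (arbitrary length L) as the Gaussian surface (r > 69.6 mm, full cross-section enclosed).
λ_enc = ρ·πR² = (4.38×10^-3)π(0.0696)² = 6.666×10^-5 C/m.
By Gauss's law (flux through the curved wall only), E·2πrL = λ_enc L/ε₀.
E = 2k|λ_enc|/r = 2(8.99×10^9)(6.666×10^-5)/(0.194) = 6.18×10^6 N/C.

E = 6.18e6 N/C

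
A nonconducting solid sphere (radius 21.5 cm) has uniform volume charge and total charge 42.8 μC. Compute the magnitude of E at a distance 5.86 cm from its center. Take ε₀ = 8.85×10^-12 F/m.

Use a concentric Gaussian sphere at r = 5.86 cm (r < R).
For a uniform sphere the enclosed fraction is (r/R)³, so Q_enc = (42.8 μC)(0.0586/0.215)³ = 8.666e-7 C.
Applying ∮E·dA = Q_enc/ε₀ with Φ = E(4πr²):
E = |Q_enc|/(4πε₀r²) = (8.666e-7)/(4π·8.85×10^-12·(0.0586)²) = 2.27×10^6 N/C.

|E| = 2.27×10^6 N/C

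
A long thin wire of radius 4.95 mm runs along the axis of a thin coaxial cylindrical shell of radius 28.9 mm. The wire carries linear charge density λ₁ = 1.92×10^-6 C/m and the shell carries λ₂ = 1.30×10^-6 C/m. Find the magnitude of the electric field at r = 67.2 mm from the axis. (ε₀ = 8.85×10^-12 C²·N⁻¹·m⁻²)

|E| = 8.62×10^5 N/C

By cylindrical symmetry E is radial; use a coaxial Gaussian cylinder of radius 67.2 mm and length L (r > 28.9 mm, enclosing both).
λ_enc = λ₁ + λ₂ = (1.92×10^-6) + (1.30e-6) = 3.22×10^-6 C/m.
Gauss's law: E·2πrL = λ_enc L/ε₀.
E = |λ_enc|/(2πε₀r) = (3.22e-6)/(2π·8.85×10^-12·0.0672) = 8.62e5 N/C.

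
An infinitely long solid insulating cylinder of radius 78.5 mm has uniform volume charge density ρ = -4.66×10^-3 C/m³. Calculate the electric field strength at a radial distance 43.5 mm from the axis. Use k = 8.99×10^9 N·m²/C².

1.15×10^7 N/C

By cylindrical symmetry E is radial; use a coaxial Gaussian cylinder of radius 43.5 mm and length L (r < R).
Enclosed charge per unit length: λ_enc = ρ·πr² = (-4.66×10^-3)π(0.0435)² = -2.77×10^-5 C/m.
Gauss's law: E·2πrL = λ_enc L/ε₀.
E = 2k|λ_enc|/r = 2(8.99×10^9)(2.77×10^-5)/(0.0435) = 1.15×10^7 N/C.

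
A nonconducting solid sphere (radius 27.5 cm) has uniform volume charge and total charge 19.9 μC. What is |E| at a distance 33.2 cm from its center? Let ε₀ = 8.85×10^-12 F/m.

Take a concentric spherical Gaussian surface of radius r = 33.2 cm (r > R, so the entire charge is enclosed).
Q_enc = 19.9 μC = 1.99e-5 C.
Since E is radial and uniform over the Gaussian sphere, Φ = E·4πr² = Q_enc/ε₀.
E = |Q_enc|/(4πε₀r²) = (1.99×10^-5)/(4π·8.85×10^-12·(0.332)²) = 1.62×10^6 N/C.

E = 1.62×10^6 N/C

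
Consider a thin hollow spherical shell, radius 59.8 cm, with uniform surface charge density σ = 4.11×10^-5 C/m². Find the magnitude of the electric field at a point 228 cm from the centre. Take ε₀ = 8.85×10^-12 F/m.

Use a concentric Gaussian sphere at r = 228 cm (r > 59.8 cm).
The entire shell is enclosed: Q_enc = σ·4πR² = (4.11×10^-5)·4π·(0.598)² = 1.847×10^-4 C.
Applying ∮E·dA = Q_enc/ε₀ with Φ = E(4πr²):
E = |Q_enc|/(4πε₀r²) = (1.847e-4)/(4π·8.85×10^-12·(2.28)²) = 3.19e5 N/C.

|E| = 3.19e5 V/m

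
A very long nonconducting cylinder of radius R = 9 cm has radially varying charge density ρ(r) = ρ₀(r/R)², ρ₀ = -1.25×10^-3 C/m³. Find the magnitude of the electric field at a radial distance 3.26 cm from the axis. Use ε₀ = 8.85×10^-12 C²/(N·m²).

Take a coaxial cylindrical Gaussian surface of radius r = 3.26 cm and length L (r < R).
λ_enc = ∫₀^r ρ(r')·2πr' dr' = (2πρ₀/R²)·r^4/4 = -2.738×10^-7 C/m.
Gauss's law: E·2πrL = λ_enc L/ε₀.
E = |λ_enc|/(2πε₀r) = (2.738×10^-7)/(2π·8.85×10^-12·0.0326) = 1.51e5 N/C.

1.51e5 N/C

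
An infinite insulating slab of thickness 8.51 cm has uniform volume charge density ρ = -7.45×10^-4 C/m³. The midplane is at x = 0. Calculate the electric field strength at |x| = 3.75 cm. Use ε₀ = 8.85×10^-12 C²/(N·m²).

By symmetry E is perpendicular to the slab. A Gaussian pillbox from −3.75 cm to +3.75 cm (face area A) lies entirely within the slab.
Q_enc = ρ·(2x)·A and flux = 2EA, so 2EA = 2ρxA/ε₀ ⇒ E = |ρ|x/ε₀.
E = (7.45×10^-4)(0.0375)/(8.85×10^-12) = 3.16×10^6 N/C.

E = 3.16e6 N/C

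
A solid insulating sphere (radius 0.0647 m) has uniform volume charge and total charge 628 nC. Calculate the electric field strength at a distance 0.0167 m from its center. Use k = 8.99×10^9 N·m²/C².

Use a concentric Gaussian sphere at r = 0.0167 m (r < R).
For a uniform sphere the enclosed fraction is (r/R)³, so Q_enc = (628 nC)(0.0167/0.0647)³ = 1.08e-8 C.
By Gauss's law, ∮E·dA = E·4πr² = Q_enc/ε₀.
E = k|Q_enc|/r² = (8.99×10^9)(1.08e-8)/(0.0167)² = 3.48e5 N/C.

|E| = 3.48×10^5 N/C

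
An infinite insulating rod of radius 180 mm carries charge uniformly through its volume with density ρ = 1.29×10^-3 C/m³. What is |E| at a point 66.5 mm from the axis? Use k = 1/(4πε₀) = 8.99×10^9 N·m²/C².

|E| = 4.85×10^6 V/m

Take a coaxial cylindrical Gaussian surface of radius r = 66.5 mm and length L (r < R).
Enclosed charge per unit length: λ_enc = ρ·πr² = (1.29e-3)π(0.0665)² = 1.792×10^-5 C/m.
Gauss's law: E·2πrL = λ_enc L/ε₀.
E = 2k|λ_enc|/r = 2(8.99×10^9)(1.792×10^-5)/(0.0665) = 4.85×10^6 N/C.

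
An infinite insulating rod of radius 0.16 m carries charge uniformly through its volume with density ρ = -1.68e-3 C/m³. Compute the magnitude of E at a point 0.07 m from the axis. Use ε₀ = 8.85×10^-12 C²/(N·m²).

E = 6.64e6 V/m

Choose a coaxial cylinder of radius r = 0.07 m (arbitrary length L) as the Gaussian surface (r < R).
Enclosed charge per unit length: λ_enc = ρ·πr² = (-1.68×10^-3)π(0.07)² = -2.586×10^-5 C/m.
Gauss's law: E·2πrL = λ_enc L/ε₀.
E = |λ_enc|/(2πε₀r) = (2.586e-5)/(2π·8.85×10^-12·0.07) = 6.64e6 N/C.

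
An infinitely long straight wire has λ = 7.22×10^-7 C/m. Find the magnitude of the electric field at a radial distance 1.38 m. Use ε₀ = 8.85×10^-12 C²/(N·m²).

9.41e3 N/C

Choose a coaxial cylinder of radius r = 1.38 m (arbitrary length L) as the Gaussian surface.
Q_enc = λL, so λ_enc = 7.22×10^-7 C/m.
Gauss's law: E·2πrL = λ_enc L/ε₀.
E = |λ_enc|/(2πε₀r) = (7.22×10^-7)/(2π·8.85×10^-12·1.38) = 9.41e3 N/C.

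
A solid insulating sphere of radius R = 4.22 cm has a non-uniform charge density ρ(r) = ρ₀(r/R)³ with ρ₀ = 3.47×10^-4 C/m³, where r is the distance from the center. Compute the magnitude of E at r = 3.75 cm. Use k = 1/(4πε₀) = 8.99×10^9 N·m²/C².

1.72×10^5 V/m

Take a concentric spherical Gaussian surface of radius r = 3.75 cm (r < R).
Integrate the density: Q_enc = 4π ∫₀^r ρ₀(r'/R)^3 r'² dr' = 4πρ₀ r^6/(6·R³) = 2.689×10^-8 C.
Gauss's law: E·4πr² = Q_enc/ε₀.
E = k|Q_enc|/r² = (8.99×10^9)(2.689×10^-8)/(0.0375)² = 1.72e5 N/C.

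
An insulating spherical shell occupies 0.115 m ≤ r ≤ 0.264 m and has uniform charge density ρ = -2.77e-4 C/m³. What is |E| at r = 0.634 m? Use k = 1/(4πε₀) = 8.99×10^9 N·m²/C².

|E| ≈ 4.38×10^5 N/C

Use a concentric Gaussian sphere at r = 0.634 m (r > 0.264 m, enclosing the whole shell).
Q_enc = ρ·(4π/3)(b³ − a³) = (-2.77×10^-4)·(4π/3)·((0.264)³ − (0.115)³) = -1.958×10^-5 C.
By Gauss's law, ∮E·dA = E·4πr² = Q_enc/ε₀.
E = k|Q_enc|/r² = (8.99×10^9)(1.958×10^-5)/(0.634)² = 4.38e5 N/C.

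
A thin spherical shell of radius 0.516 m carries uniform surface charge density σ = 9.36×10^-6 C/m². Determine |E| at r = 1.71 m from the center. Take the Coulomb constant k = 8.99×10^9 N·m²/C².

Take a concentric spherical Gaussian surface of radius r = 1.71 m (r > 0.516 m).
The entire shell is enclosed: Q_enc = σ·4πR² = (9.36e-6)·4π·(0.516)² = 3.132e-5 C.
Gauss's law: E·4πr² = Q_enc/ε₀.
E = k|Q_enc|/r² = (8.99×10^9)(3.132e-5)/(1.71)² = 9.63×10^4 N/C.

E = 9.63×10^4 V/m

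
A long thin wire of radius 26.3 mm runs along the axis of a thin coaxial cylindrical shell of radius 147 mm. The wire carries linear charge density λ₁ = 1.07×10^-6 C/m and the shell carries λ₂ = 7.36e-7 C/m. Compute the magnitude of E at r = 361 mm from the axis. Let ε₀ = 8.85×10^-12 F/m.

9.00×10^4 V/m

Coaxial Gaussian cylinder, radius r = 361 mm, length L (r > 147 mm, enclosing both).
λ_enc = λ₁ + λ₂ = (1.07×10^-6) + (7.36×10^-7) = 1.806×10^-6 C/m.
Gauss's law: E·2πrL = λ_enc L/ε₀.
E = |λ_enc|/(2πε₀r) = (1.806×10^-6)/(2π·8.85×10^-12·0.361) = 9.00e4 N/C.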